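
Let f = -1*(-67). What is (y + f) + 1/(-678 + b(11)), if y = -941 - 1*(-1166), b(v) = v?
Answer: 194763/667 ≈ 292.00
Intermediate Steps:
y = 225 (y = -941 + 1166 = 225)
f = 67
(y + f) + 1/(-678 + b(11)) = (225 + 67) + 1/(-678 + 11) = 292 + 1/(-667) = 292 - 1/667 = 194763/667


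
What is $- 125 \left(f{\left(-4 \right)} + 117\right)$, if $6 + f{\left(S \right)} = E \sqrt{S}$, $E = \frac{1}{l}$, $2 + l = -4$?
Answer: $-13875 + \frac{125 i}{3} \approx -13875.0 + 41.667 i$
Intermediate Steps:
$l = -6$ ($l = -2 - 4 = -6$)
$E = - \frac{1}{6}$ ($E = \frac{1}{-6} = - \frac{1}{6} \approx -0.16667$)
$f{\left(S \right)} = -6 - \frac{\sqrt{S}}{6}$
$- 125 \left(f{\left(-4 \right)} + 117\right) = - 125 \left(\left(-6 - \frac{\sqrt{-4}}{6}\right) + 117\right) = - 125 \left(\left(-6 - \frac{2 i}{6}\right) + 117\right) = - 125 \left(\left(-6 - \frac{i}{3}\right) + 117\right) = - 125 \left(111 - \frac{i}{3}\right) = -13875 + \frac{125 i}{3}$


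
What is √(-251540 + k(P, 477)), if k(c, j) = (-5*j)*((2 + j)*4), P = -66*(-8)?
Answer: 20*I*√12053 ≈ 2195.7*I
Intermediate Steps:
P = 528
k(c, j) = -5*j*(8 + 4*j) (k(c, j) = (-5*j)*(8 + 4*j) = -5*j*(8 + 4*j))
√(-251540 + k(P, 477)) = √(-251540 - 20*477*(2 + 477)) = √(-251540 - 20*477*479) = √(-251540 - 4569660) = √(-4821200) = 20*I*√12053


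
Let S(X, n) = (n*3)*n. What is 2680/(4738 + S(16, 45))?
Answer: 2680/10813 ≈ 0.24785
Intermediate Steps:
S(X, n) = 3*n**2 (S(X, n) = (3*n)*n = 3*n**2)
2680/(4738 + S(16, 45)) = 2680/(4738 + 3*45**2) = 2680/(4738 + 3*2025) = 2680/(4738 + 6075) = 2680/10813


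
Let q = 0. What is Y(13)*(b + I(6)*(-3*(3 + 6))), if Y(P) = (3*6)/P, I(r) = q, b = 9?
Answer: 162/13 ≈ 12.462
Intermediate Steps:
I(r) = 0
Y(P) = 18/P
Y(13)*(b + I(6)*(-3*(3 + 6))) = (18/13)*(9 + 0*(-3*(3 + 6))) = (18*(1/13))*(9 + 0*(-3*9)) = 18*(9 + 0*(-27))/13 = 18*(9 + 0)/13 = (18/13)*9 = 162/13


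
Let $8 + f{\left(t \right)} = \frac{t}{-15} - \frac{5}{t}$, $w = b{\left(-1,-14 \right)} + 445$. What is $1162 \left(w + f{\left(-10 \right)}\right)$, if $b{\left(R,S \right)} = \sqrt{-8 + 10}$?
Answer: $\frac{1527449}{3} + 1162 \sqrt{2} \approx 5.1079 \cdot 10^{5}$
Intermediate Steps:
$b{\left(R,S \right)} = \sqrt{2}$
$w = 445 + \sqrt{2}$ ($w = \sqrt{2} + 445 = 445 + \sqrt{2} \approx 446.41$)
$f{\left(t \right)} = -8 - \frac{5}{t} - \frac{t}{15}$ ($f{\left(t \right)} = -8 + \left(\frac{t}{-15} - \frac{5}{t}\right) = -8 + \left(t \left(- \frac{1}{15}\right) - \frac{5}{t}\right) = -8 - \left(\frac{5}{t} + \frac{t}{15}\right) = -8 - \frac{5}{t} - \frac{t}{15}$)
$1162 \left(w + f{\left(-10 \right)}\right) = 1162 \left(\left(445 + \sqrt{2}\right) - \left(\frac{22}{3} - \frac{1}{2}\right)\right) = 1162 \left(\left(445 + \sqrt{2}\right) - \frac{41}{6}\right) = 1162 \left(\frac{2629}{6} + \sqrt{2}\right) = \frac{1527449}{3} + 1162 \sqrt{2}$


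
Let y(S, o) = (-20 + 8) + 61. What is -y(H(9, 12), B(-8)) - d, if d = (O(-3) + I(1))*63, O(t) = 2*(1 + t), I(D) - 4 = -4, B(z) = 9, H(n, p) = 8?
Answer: 203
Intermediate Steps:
I(D) = 0 (I(D) = 4 - 4 = 0)
O(t) = 2 + 2*t
y(S, o) = 49 (y(S, o) = -12 + 61 = 49)
d = -252 (d = ((2 + 2*(-3)) + 0)*63 = ((2 - 6) + 0)*63 = (-4 + 0)*63 = -4*63 = -252)
-y(H(9, 12), B(-8)) - d = -1*49 - 1*(-252) = -49 + 252 = 203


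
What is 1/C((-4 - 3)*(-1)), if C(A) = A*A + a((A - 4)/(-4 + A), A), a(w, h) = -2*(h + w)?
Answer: 1/33 ≈ 0.030303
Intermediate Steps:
a(w, h) = -2*h - 2*w
C(A) = -2 + A² - 2*A (C(A) = A*A + (-2*A - 2*(A - 4)/(-4 + A)) = A² + (-2*A - 2*(-4 + A)/(-4 + A)) = A² + (-2*A - 2*1) = A² + (-2*A - 2) = A² + (-2 - 2*A) = -2 + A² - 2*A)
1/C((-4 - 3)*(-1)) = 1/(-2 + ((-4 - 3)*(-1))² - 2*(-4 - 3)*(-1)) = 1/(-2 + (-7*(-1))² - (-14)*(-1)) = 1/(-2 + 7² - 2*7) = 1/(-2 + 49 - 14) = 1/33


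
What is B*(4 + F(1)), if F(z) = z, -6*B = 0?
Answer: 0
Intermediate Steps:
B = 0 (B = -⅙*0 = 0)
B*(4 + F(1)) = 0*(4 + 1) = 0*5 = 0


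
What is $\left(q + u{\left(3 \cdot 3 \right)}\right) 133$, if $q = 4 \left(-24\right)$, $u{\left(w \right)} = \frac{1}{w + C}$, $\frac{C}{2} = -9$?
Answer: $- \frac{115045}{9} \approx -12783.0$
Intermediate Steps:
$C = -18$ ($C = 2 \left(-9\right) = -18$)
$u{\left(w \right)} = \frac{1}{-18 + w}$ ($u{\left(w \right)} = \frac{1}{w - 18} = \frac{1}{-18 + w}$)
$q = -96$
$\left(q + u{\left(3 \cdot 3 \right)}\right) 133 = \left(-96 + \frac{1}{-18 + 3 \cdot 3}\right) 133 = \left(-96 + \frac{1}{-18 + 9}\right) 133 = \left(-96 + \frac{1}{-9}\right) 133 = \left(-96 - \frac{1}{9}\right) 133 = \left(- \frac{865}{9}\right) 133 = - \frac{115045}{9}$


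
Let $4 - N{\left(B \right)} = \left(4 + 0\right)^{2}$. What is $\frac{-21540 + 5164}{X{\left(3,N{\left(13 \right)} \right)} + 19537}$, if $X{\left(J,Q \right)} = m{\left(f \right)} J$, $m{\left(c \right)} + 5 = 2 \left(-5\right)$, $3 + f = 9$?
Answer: $- \frac{4094}{4873} \approx -0.84014$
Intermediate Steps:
$f = 6$ ($f = -3 + 9 = 6$)
$m{\left(c \right)} = -15$ ($m{\left(c \right)} = -5 + 2 \left(-5\right) = -5 - 10 = -15$)
$N{\left(B \right)} = -12$ ($N{\left(B \right)} = 4 - \left(4 + 0\right)^{2} = 4 - 4^{2} = 4 - 16 = -12$)
$X{\left(J,Q \right)} = - 15 J$
$\frac{-21540 + 5164}{X{\left(3,N{\left(13 \right)} \right)} + 19537} = \frac{-21540 + 5164}{\left(-15\right) 3 + 19537} = - \frac{16376}{-45 + 19537} = - \frac{16376}{19492} = \left(-16376\right) \frac{1}{19492} = - \frac{4094}{4873}$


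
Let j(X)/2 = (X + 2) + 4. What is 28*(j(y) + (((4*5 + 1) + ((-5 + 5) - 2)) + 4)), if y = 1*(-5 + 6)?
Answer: 1036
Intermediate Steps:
y = 1 (y = 1*1 = 1)
j(X) = 12 + 2*X (j(X) = 2*((X + 2) + 4) = 2*((2 + X) + 4) = 2*(6 + X) = 12 + 2*X)
28*(j(y) + (((4*5 + 1) + ((-5 + 5) - 2)) + 4)) = 28*((12 + 2*1) + (((4*5 + 1) + ((-5 + 5) - 2)) + 4)) = 28*((12 + 2) + (((20 + 1) + (0 - 2)) + 4)) = 28*(14 + ((21 - 2) + 4)) = 28*(14 + (19 + 4)) = 28*(14 + 23) = 28*37 = 1036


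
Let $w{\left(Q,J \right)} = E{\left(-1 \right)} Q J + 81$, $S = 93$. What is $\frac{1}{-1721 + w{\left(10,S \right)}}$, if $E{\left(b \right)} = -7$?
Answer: $- \frac{1}{8150} \approx -0.0001227$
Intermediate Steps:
$w{\left(Q,J \right)} = 81 - 7 J Q$ ($w{\left(Q,J \right)} = - 7 Q J + 81 = - 7 J Q + 81 = 81 - 7 J Q$)
$\frac{1}{-1721 + w{\left(10,S \right)}} = \frac{1}{-1721 + \left(81 - 651 \cdot 10\right)} = \frac{1}{-1721 + \left(81 - 6510\right)} = \frac{1}{-1721 - 6429} = \frac{1}{-8150} = - \frac{1}{8150}$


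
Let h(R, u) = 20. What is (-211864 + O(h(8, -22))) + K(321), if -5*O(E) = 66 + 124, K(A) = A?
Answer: -211581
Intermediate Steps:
O(E) = -38 (O(E) = -(66 + 124)/5 = -⅕*190 = -38)
(-211864 + O(h(8, -22))) + K(321) = (-211864 - 38) + 321 = -211902 + 321 = -211581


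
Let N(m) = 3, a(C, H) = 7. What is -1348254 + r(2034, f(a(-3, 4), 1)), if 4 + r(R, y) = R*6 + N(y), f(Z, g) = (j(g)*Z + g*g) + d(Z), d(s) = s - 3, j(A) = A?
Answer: -1336051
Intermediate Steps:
d(s) = -3 + s
f(Z, g) = -3 + Z + g² + Z*g (f(Z, g) = (g*Z + g*g) + (-3 + Z) = (Z*g + g²) + (-3 + Z) = (g² + Z*g) + (-3 + Z) = -3 + Z + g² + Z*g)
r(R, y) = -1 + 6*R (r(R, y) = -4 + (R*6 + 3) = -4 + (6*R + 3) = -4 + (3 + 6*R) = -1 + 6*R)
-1348254 + r(2034, f(a(-3, 4), 1)) = -1348254 + (-1 + 6*2034) = -1348254 + (-1 + 12204) = -1348254 + 12203 = -1336051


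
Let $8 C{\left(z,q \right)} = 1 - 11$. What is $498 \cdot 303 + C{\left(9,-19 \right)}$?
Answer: $\frac{603571}{4} \approx 1.5089 \cdot 10^{5}$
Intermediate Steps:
$C{\left(z,q \right)} = - \frac{5}{4}$ ($C{\left(z,q \right)} = \frac{1 - 11}{8} = \frac{1}{8} \left(-10\right) = - \frac{5}{4}$)
$498 \cdot 303 + C{\left(9,-19 \right)} = 498 \cdot 303 - \frac{5}{4} = 150894 - \frac{5}{4} = \frac{603571}{4}$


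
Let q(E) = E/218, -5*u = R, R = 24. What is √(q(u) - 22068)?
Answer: 8*I*√102418035/545 ≈ 148.55*I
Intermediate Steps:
u = -24/5 (u = -⅕*24 = -24/5 ≈ -4.8000)
q(E) = E/218 (q(E) = E*(1/218) = E/218)
√(q(u) - 22068) = √((1/218)*(-24/5) - 22068) = √(-12/545 - 22068) = √(-12027072/545) = 8*I*√102418035/545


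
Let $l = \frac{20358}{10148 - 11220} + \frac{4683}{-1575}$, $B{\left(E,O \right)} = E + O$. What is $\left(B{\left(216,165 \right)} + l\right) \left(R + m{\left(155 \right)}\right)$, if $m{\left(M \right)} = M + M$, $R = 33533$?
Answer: $\frac{162821459407}{13400} \approx 1.2151 \cdot 10^{7}$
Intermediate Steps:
$m{\left(M \right)} = 2 M$
$l = - \frac{882953}{40200}$ ($l = \frac{20358}{-1072} + 4683 \left(- \frac{1}{1575}\right) = 20358 \left(- \frac{1}{1072}\right) - \frac{223}{75} = - \frac{10179}{536} - \frac{223}{75} = - \frac{882953}{40200} \approx -21.964$)
$\left(B{\left(216,165 \right)} + l\right) \left(R + m{\left(155 \right)}\right) = \left(\left(216 + 165\right) - \frac{882953}{40200}\right) \left(33533 + 2 \cdot 155\right) = \left(381 - \frac{882953}{40200}\right) \left(33533 + 310\right) = \frac{14433247}{40200} \cdot 33843 = \frac{162821459407}{13400}$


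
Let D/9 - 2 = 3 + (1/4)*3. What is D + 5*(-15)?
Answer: -93/4 ≈ -23.250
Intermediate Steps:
D = 207/4 (D = 18 + 9*(3 + (1/4)*3) = 18 + 9*(3 + (1*(¼))*3) = 18 + 9*(3 + (¼)*3) = 18 + 9*(3 + ¾) = 18 + 9*(15/4) = 18 + 135/4 = 207/4 ≈ 51.750)
D + 5*(-15) = 207/4 + 5*(-15) = 207/4 - 75 = -93/4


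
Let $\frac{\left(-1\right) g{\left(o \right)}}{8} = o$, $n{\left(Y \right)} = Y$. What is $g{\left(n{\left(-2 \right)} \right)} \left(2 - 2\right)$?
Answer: $0$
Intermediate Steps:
$g{\left(o \right)} = - 8 o$
$g{\left(n{\left(-2 \right)} \right)} \left(2 - 2\right) = \left(-8\right) \left(-2\right) \left(2 - 2\right) = 16 \cdot 0 = 0$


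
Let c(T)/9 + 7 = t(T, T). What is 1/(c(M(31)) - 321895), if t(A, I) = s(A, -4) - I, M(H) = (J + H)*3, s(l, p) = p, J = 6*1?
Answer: -1/322993 ≈ -3.0960e-6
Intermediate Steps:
J = 6
M(H) = 18 + 3*H (M(H) = (6 + H)*3 = 18 + 3*H)
t(A, I) = -4 - I
c(T) = -99 - 9*T (c(T) = -63 + 9*(-4 - T) = -63 + (-36 - 9*T) = -99 - 9*T)
1/(c(M(31)) - 321895) = 1/((-99 - 9*(18 + 3*31)) - 321895) = 1/((-99 - 9*(18 + 93)) - 321895) = 1/((-99 - 9*111) - 321895) = 1/((-99 - 999) - 321895) = 1/(-1098 - 321895) = 1/(-322993) = -1/322993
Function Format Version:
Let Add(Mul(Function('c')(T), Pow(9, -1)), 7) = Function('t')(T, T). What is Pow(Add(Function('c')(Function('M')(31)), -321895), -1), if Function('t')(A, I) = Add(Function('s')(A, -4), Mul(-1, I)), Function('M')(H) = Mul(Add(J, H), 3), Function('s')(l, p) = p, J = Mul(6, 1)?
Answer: Rational(-1, 322993) ≈ -3.0960e-6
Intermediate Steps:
J = 6
Function('M')(H) = Add(18, Mul(3, H)) (Function('M')(H) = Mul(Add(6, H), 3) = Add(18, Mul(3, H)))
Function('t')(A, I) = Add(-4, Mul(-1, I))
Function('c')(T) = Add(-99, Mul(-9, T)) (Function('c')(T) = Add(-63, Mul(9, Add(-4, Mul(-1, T)))) = Add(-63, Add(-36, Mul(-9, T))) = Add(-99, Mul(-9, T)))
Pow(Add(Function('c')(Function('M')(31)), -321895), -1) = Pow(Add(Add(-99, Mul(-9, Add(18, Mul(3, 31)))), -321895), -1) = Pow(Add(Add(-99, Mul(-9, Add(18, 93))), -321895), -1) = Pow(Add(Add(-99, Mul(-9, 111)), -321895), -1) = Pow(Add(Add(-99, -999), -321895), -1) = Pow(Add(-1098, -321895), -1) = Pow(-322993, -1) = Rational(-1, 322993)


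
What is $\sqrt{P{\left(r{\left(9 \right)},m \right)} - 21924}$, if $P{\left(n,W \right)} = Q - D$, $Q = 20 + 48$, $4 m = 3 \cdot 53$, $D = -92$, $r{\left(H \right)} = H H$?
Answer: $2 i \sqrt{5441} \approx 147.53 i$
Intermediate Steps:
$r{\left(H \right)} = H^{2}$
$m = \frac{159}{4}$ ($m = \frac{3 \cdot 53}{4} = \frac{1}{4} \cdot 159 = \frac{159}{4} \approx 39.75$)
$Q = 68$
$P{\left(n,W \right)} = 160$ ($P{\left(n,W \right)} = 68 - -92 = 68 + 92 = 160$)
$\sqrt{P{\left(r{\left(9 \right)},m \right)} - 21924} = \sqrt{160 - 21924} = \sqrt{-21764} = 2 i \sqrt{5441}$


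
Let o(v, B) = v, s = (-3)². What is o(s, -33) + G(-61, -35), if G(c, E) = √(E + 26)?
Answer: 9 + 3*I ≈ 9.0 + 3.0*I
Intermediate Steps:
G(c, E) = √(26 + E)
s = 9
o(s, -33) + G(-61, -35) = 9 + √(26 - 35) = 9 + √(-9) = 9 + 3*I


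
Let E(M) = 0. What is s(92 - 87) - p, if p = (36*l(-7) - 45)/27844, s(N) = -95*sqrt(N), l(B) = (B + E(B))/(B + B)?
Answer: 27/27844 - 95*sqrt(5) ≈ -212.43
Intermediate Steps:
l(B) = 1/2 (l(B) = (B + 0)/(B + B) = B/((2*B)) = B*(1/(2*B)) = 1/2)
p = -27/27844 (p = (36*(1/2) - 45)/27844 = (18 - 45)*(1/27844) = -27*1/27844 = -27/27844 ≈ -0.00096969)
s(92 - 87) - p = -95*sqrt(92 - 87) - 1*(-27/27844) = -95*sqrt(5) + 27/27844 = 27/27844 - 95*sqrt(5)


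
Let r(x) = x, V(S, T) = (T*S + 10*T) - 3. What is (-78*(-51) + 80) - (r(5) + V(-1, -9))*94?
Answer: 11484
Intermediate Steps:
V(S, T) = -3 + 10*T + S*T (V(S, T) = (S*T + 10*T) - 3 = (10*T + S*T) - 3 = -3 + 10*T + S*T)
(-78*(-51) + 80) - (r(5) + V(-1, -9))*94 = (-78*(-51) + 80) - (5 + (-3 + 10*(-9) - 1*(-9)))*94 = (3978 + 80) - (5 + (-3 - 90 + 9))*94 = 4058 - (5 - 84)*94 = 4058 - (-79)*94 = 4058 - 1*(-7426) = 4058 + 7426 = 11484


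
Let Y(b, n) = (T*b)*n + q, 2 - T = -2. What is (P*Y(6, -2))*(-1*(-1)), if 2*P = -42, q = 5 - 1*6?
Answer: 1029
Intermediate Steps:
T = 4 (T = 2 - 1*(-2) = 2 + 2 = 4)
q = -1 (q = 5 - 6 = -1)
P = -21 (P = (½)*(-42) = -21)
Y(b, n) = -1 + 4*b*n (Y(b, n) = (4*b)*n - 1 = 4*b*n - 1 = -1 + 4*b*n)
(P*Y(6, -2))*(-1*(-1)) = (-21*(-1 + 4*6*(-2)))*(-1*(-1)) = -21*(-1 - 48)*1 = -21*(-49)*1 = 1029*1 = 1029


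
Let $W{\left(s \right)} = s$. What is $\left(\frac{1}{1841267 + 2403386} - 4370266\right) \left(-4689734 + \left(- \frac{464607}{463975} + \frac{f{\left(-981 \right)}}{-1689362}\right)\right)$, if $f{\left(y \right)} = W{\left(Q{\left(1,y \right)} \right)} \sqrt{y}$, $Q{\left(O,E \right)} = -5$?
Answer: $\frac{40363883826477748148247129}{1969412875675} - \frac{278253940315455 i \sqrt{109}}{7170755481386} \approx 2.0495 \cdot 10^{13} - 405.13 i$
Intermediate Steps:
$f{\left(y \right)} = - 5 \sqrt{y}$
$\left(\frac{1}{1841267 + 2403386} - 4370266\right) \left(-4689734 + \left(- \frac{464607}{463975} + \frac{f{\left(-981 \right)}}{-1689362}\right)\right) = \left(\frac{1}{1841267 + 2403386} - 4370266\right) \left(-4689734 + \left(- \frac{464607}{463975} + \frac{\left(-5\right) \sqrt{-981}}{-1689362}\right)\right) = \left(\frac{1}{4244653} - 4370266\right) \left(-4689734 + \left(\left(-464607\right) \frac{1}{463975} + - 5 \cdot 3 i \sqrt{109} \left(- \frac{1}{1689362}\right)\right)\right) = \left(\frac{1}{4244653} - 4370266\right) \left(-4689734 - \left(\frac{464607}{463975} - - 15 i \sqrt{109} \left(- \frac{1}{1689362}\right)\right)\right) = - \frac{18550262687697 \left(-4689734 - \left(\frac{464607}{463975} - \frac{15 i \sqrt{109}}{1689362}\right)\right)}{4244653} = - \frac{18550262687697 \left(- \frac{2175919797257}{463975} + \frac{15 i \sqrt{109}}{1689362}\right)}{4244653} = \frac{40363883826477748148247129}{1969412875675} - \frac{278253940315455 i \sqrt{109}}{7170755481386}$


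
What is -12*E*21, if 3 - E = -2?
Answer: -1260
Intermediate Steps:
E = 5 (E = 3 - 1*(-2) = 3 + 2 = 5)
-12*E*21 = -12*5*21 = -60*21 = -1260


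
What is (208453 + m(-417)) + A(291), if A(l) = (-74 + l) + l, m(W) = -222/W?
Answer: 29045653/139 ≈ 2.0896e+5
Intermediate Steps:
A(l) = -74 + 2*l
(208453 + m(-417)) + A(291) = (208453 - 222/(-417)) + (-74 + 2*291) = (208453 - 222*(-1/417)) + (-74 + 582) = (208453 + 74/139) + 508 = 28975041/139 + 508 = 29045653/139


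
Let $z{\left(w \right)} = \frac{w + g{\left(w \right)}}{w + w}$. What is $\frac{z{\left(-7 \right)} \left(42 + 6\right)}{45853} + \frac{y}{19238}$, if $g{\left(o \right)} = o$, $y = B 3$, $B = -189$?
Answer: $- \frac{25075227}{882120014} \approx -0.028426$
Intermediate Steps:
$y = -567$ ($y = \left(-189\right) 3 = -567$)
$z{\left(w \right)} = 1$ ($z{\left(w \right)} = \frac{w + w}{w + w} = \frac{2 w}{2 w} = 2 w \frac{1}{2 w} = 1$)
$\frac{z{\left(-7 \right)} \left(42 + 6\right)}{45853} + \frac{y}{19238} = \frac{1 \left(42 + 6\right)}{45853} - \frac{567}{19238} = 1 \cdot 48 \cdot \frac{1}{45853} - \frac{567}{19238} = 48 \cdot \frac{1}{45853} - \frac{567}{19238} = \frac{48}{45853} - \frac{567}{19238} = - \frac{25075227}{882120014}$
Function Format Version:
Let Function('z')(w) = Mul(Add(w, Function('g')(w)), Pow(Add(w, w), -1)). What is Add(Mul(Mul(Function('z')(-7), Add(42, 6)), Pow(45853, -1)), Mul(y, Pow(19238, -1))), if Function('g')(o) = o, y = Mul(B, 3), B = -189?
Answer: Rational(-25075227, 882120014) ≈ -0.028426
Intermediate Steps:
y = -567 (y = Mul(-189, 3) = -567)
Function('z')(w) = 1 (Function('z')(w) = Mul(Add(w, w), Pow(Add(w, w), -1)) = Mul(Mul(2, w), Pow(Mul(2, w), -1)) = Mul(Mul(2, w), Mul(Rational(1, 2), Pow(w, -1))) = 1)
Add(Mul(Mul(Function('z')(-7), Add(42, 6)), Pow(45853, -1)), Mul(y, Pow(19238, -1))) = Add(Mul(Mul(1, Add(42, 6)), Pow(45853, -1)), Mul(-567, Pow(19238, -1))) = Add(Mul(Mul(1, 48), Rational(1, 45853)), Mul(-567, Rational(1, 19238))) = Add(Mul(48, Rational(1, 45853)), Rational(-567, 19238)) = Add(Rational(48, 45853), Rational(-567, 19238)) = Rational(-25075227, 882120014)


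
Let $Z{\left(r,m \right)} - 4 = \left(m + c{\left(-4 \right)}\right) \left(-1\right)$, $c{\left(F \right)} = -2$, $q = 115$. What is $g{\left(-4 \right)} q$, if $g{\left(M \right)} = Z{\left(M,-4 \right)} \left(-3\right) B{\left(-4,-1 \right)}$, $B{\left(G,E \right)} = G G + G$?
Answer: $-41400$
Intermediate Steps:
$B{\left(G,E \right)} = G + G^{2}$ ($B{\left(G,E \right)} = G^{2} + G = G + G^{2}$)
$Z{\left(r,m \right)} = 6 - m$ ($Z{\left(r,m \right)} = 4 + \left(m - 2\right) \left(-1\right) = 4 + \left(-2 + m\right) \left(-1\right) = 4 - \left(-2 + m\right) = 6 - m$)
$g{\left(M \right)} = -360$ ($g{\left(M \right)} = \left(6 - -4\right) \left(-3\right) \left(- 4 \left(1 - 4\right)\right) = \left(6 + 4\right) \left(-3\right) \left(\left(-4\right) \left(-3\right)\right) = 10 \left(-3\right) 12 = \left(-30\right) 12 = -360$)
$g{\left(-4 \right)} q = \left(-360\right) 115 = -41400$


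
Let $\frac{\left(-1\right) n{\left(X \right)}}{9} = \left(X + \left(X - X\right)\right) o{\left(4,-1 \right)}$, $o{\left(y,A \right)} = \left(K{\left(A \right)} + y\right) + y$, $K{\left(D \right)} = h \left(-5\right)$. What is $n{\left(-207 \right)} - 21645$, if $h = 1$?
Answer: $-16056$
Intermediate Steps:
$K{\left(D \right)} = -5$ ($K{\left(D \right)} = 1 \left(-5\right) = -5$)
$o{\left(y,A \right)} = -5 + 2 y$ ($o{\left(y,A \right)} = \left(-5 + y\right) + y = -5 + 2 y$)
$n{\left(X \right)} = - 27 X$ ($n{\left(X \right)} = - 9 \left(X + \left(X - X\right)\right) \left(-5 + 2 \cdot 4\right) = - 9 \left(X + 0\right) \left(-5 + 8\right) = - 9 X 3 = - 9 \cdot 3 X = - 27 X$)
$n{\left(-207 \right)} - 21645 = \left(-27\right) \left(-207\right) - 21645 = 5589 - 21645 = -16056$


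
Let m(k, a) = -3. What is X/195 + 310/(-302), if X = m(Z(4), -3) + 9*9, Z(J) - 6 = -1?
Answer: -473/755 ≈ -0.62649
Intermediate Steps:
Z(J) = 5 (Z(J) = 6 - 1 = 5)
X = 78 (X = -3 + 9*9 = -3 + 81 = 78)
X/195 + 310/(-302) = 78/195 + 310/(-302) = 78*(1/195) + 310*(-1/302) = ⅖ - 155/151 = -473/755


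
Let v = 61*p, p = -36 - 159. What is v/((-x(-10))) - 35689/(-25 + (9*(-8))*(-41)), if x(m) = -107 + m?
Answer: -999802/8781 ≈ -113.86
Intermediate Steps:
p = -195
v = -11895 (v = 61*(-195) = -11895)
v/((-x(-10))) - 35689/(-25 + (9*(-8))*(-41)) = -11895*(-1/(-107 - 10)) - 35689/(-25 + (9*(-8))*(-41)) = -11895/((-1*(-117))) - 35689/(-25 - 72*(-41)) = -11895/117 - 35689/(-25 + 2952) = -11895*1/117 - 35689/2927 = -305/3 - 35689*1/2927 = -305/3 - 35689/2927 = -999802/8781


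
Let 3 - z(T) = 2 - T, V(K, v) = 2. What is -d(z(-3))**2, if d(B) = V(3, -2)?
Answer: -4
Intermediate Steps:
z(T) = 1 + T (z(T) = 3 - (2 - T) = 3 + (-2 + T) = 1 + T)
d(B) = 2
-d(z(-3))**2 = -1*2**2 = -1*4 = -4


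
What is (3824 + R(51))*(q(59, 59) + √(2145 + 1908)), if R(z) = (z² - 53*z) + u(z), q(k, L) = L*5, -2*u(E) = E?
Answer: 2180935/2 + 7393*√4053/2 ≈ 1.3258e+6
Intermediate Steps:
u(E) = -E/2
q(k, L) = 5*L
R(z) = z² - 107*z/2 (R(z) = (z² - 53*z) - z/2 = z² - 107*z/2)
(3824 + R(51))*(q(59, 59) + √(2145 + 1908)) = (3824 + (½)*51*(-107 + 2*51))*(5*59 + √(2145 + 1908)) = (3824 + (½)*51*(-107 + 102))*(295 + √4053) = (3824 + (½)*51*(-5))*(295 + √4053) = (3824 - 255/2)*(295 + √4053) = 7393*(295 + √4053)/2 = 2180935/2 + 7393*√4053/2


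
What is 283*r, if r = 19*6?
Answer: 32262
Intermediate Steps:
r = 114
283*r = 283*114 = 32262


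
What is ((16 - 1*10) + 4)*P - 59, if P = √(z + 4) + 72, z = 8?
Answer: 661 + 20*√3 ≈ 695.64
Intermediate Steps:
P = 72 + 2*√3 (P = √(8 + 4) + 72 = √12 + 72 = 2*√3 + 72 = 72 + 2*√3 ≈ 75.464)
((16 - 1*10) + 4)*P - 59 = ((16 - 1*10) + 4)*(72 + 2*√3) - 59 = ((16 - 10) + 4)*(72 + 2*√3) - 59 = (6 + 4)*(72 + 2*√3) - 59 = 10*(72 + 2*√3) - 59 = (720 + 20*√3) - 59 = 661 + 20*√3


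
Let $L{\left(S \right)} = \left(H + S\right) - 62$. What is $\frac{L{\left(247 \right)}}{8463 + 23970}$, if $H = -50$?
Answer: $\frac{45}{10811} \approx 0.0041624$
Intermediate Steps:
$L{\left(S \right)} = -112 + S$ ($L{\left(S \right)} = \left(-50 + S\right) - 62 = -112 + S$)
$\frac{L{\left(247 \right)}}{8463 + 23970} = \frac{-112 + 247}{8463 + 23970} = \frac{135}{32433} = 135 \cdot \frac{1}{32433} = \frac{45}{10811}$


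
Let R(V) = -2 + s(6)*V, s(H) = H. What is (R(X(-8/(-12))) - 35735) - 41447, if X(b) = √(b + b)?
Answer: -77184 + 4*√3 ≈ -77177.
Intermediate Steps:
X(b) = √2*√b (X(b) = √(2*b) = √2*√b)
R(V) = -2 + 6*V
(R(X(-8/(-12))) - 35735) - 41447 = ((-2 + 6*(√2*√(-8/(-12)))) - 35735) - 41447 = ((-2 + 6*(√2*√(-8*(-1/12)))) - 35735) - 41447 = ((-2 + 6*(√2*√(⅔))) - 35735) - 41447 = ((-2 + 6*(√2*(√6/3))) - 35735) - 41447 = ((-2 + 6*(2*√3/3)) - 35735) - 41447 = ((-2 + 4*√3) - 35735) - 41447 = (-35737 + 4*√3) - 41447 = -77184 + 4*√3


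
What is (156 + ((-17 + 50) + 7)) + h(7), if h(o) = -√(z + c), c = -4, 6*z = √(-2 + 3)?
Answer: 196 - I*√138/6 ≈ 196.0 - 1.9579*I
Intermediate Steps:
z = ⅙ (z = √(-2 + 3)/6 = √1/6 = (⅙)*1 = ⅙ ≈ 0.16667)
h(o) = -I*√138/6 (h(o) = -√(⅙ - 4) = -√(-23/6) = -I*√138/6)
(156 + ((-17 + 50) + 7)) + h(7) = (156 + ((-17 + 50) + 7)) - I*√138/6 = (156 + (33 + 7)) - I*√138/6 = (156 + 40) - I*√138/6 = 196 - I*√138/6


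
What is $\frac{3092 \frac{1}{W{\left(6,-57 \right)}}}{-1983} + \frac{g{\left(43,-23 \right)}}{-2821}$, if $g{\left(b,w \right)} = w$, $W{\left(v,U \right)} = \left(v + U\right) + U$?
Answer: $\frac{3412076}{151039161} \approx 0.022591$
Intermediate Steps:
$W{\left(v,U \right)} = v + 2 U$ ($W{\left(v,U \right)} = \left(U + v\right) + U = v + 2 U$)
$\frac{3092 \frac{1}{W{\left(6,-57 \right)}}}{-1983} + \frac{g{\left(43,-23 \right)}}{-2821} = \frac{3092 \frac{1}{6 + 2 \left(-57\right)}}{-1983} - \frac{23}{-2821} = \frac{3092}{6 - 114} \left(- \frac{1}{1983}\right) - - \frac{23}{2821} = \frac{3092}{-108} \left(- \frac{1}{1983}\right) + \frac{23}{2821} = 3092 \left(- \frac{1}{108}\right) \left(- \frac{1}{1983}\right) + \frac{23}{2821} = \left(- \frac{773}{27}\right) \left(- \frac{1}{1983}\right) + \frac{23}{2821} = \frac{773}{53541} + \frac{23}{2821} = \frac{3412076}{151039161}$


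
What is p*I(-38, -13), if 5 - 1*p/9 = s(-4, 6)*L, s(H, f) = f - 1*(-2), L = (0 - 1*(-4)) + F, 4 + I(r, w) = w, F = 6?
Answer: 11475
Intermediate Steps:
I(r, w) = -4 + w
L = 10 (L = (0 - 1*(-4)) + 6 = (0 + 4) + 6 = 4 + 6 = 10)
s(H, f) = 2 + f (s(H, f) = f + 2 = 2 + f)
p = -675 (p = 45 - 9*(2 + 6)*10 = 45 - 72*10 = 45 - 9*80 = 45 - 720 = -675)
p*I(-38, -13) = -675*(-4 - 13) = -675*(-17) = 11475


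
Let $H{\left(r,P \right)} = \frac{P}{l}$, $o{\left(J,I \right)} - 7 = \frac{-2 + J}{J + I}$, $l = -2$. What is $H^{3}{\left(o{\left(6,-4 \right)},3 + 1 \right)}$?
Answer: $-8$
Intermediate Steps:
$o{\left(J,I \right)} = 7 + \frac{-2 + J}{I + J}$ ($o{\left(J,I \right)} = 7 + \frac{-2 + J}{J + I} = 7 + \frac{-2 + J}{I + J}$)
$H{\left(r,P \right)} = - \frac{P}{2}$ ($H{\left(r,P \right)} = \frac{P}{-2} = P \left(- \frac{1}{2}\right) = - \frac{P}{2}$)
$H^{3}{\left(o{\left(6,-4 \right)},3 + 1 \right)} = \left(- \frac{3 + 1}{2}\right)^{3} = \left(\left(- \frac{1}{2}\right) 4\right)^{3} = \left(-2\right)^{3} = -8$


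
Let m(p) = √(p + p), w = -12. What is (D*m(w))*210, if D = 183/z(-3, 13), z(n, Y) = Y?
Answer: 76860*I*√6/13 ≈ 14482.0*I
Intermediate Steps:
m(p) = √2*√p (m(p) = √(2*p) = √2*√p)
D = 183/13 ≈ 14.077
(D*m(w))*210 = (183*(√2*√(-12))/13)*210 = (183*(√2*(2*I*√3))/13)*210 = (183*(2*I*√6)/13)*210 = (366*I*√6/13)*210 = 76860*I*√6/13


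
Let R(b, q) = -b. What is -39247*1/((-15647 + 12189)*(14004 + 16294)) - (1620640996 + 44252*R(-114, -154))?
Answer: -13101836933487013/8059268 ≈ -1.6257e+9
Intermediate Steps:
-39247*1/((-15647 + 12189)*(14004 + 16294)) - (1620640996 + 44252*R(-114, -154)) = -39247*1/((-15647 + 12189)*(14004 + 16294)) - 44252/(1/(36623 - 1*(-114))) = -39247/((-3458*30298)) - 44252/(1/(36623 + 114)) = -39247/(-104770484) - 44252/(1/36737) = -39247*(-1/104770484) - 44252/1/36737 = 3019/8059268 - 44252*36737 = 3019/8059268 - 1625685724 = -13101836933487013/8059268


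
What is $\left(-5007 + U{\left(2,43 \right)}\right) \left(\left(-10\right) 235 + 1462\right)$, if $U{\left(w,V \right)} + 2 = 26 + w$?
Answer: $4423128$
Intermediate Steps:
$U{\left(w,V \right)} = 24 + w$ ($U{\left(w,V \right)} = -2 + \left(26 + w\right) = 24 + w$)
$\left(-5007 + U{\left(2,43 \right)}\right) \left(\left(-10\right) 235 + 1462\right) = \left(-5007 + \left(24 + 2\right)\right) \left(\left(-10\right) 235 + 1462\right) = \left(-5007 + 26\right) \left(-2350 + 1462\right) = \left(-4981\right) \left(-888\right) = 4423128$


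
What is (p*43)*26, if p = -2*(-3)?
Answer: 6708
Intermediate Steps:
p = 6
(p*43)*26 = (6*43)*26 = 258*26 = 6708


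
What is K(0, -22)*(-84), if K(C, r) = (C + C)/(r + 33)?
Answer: 0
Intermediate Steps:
K(C, r) = 2*C/(33 + r) (K(C, r) = (2*C)/(33 + r) = 2*C/(33 + r))
K(0, -22)*(-84) = (2*0/(33 - 22))*(-84) = (2*0/11)*(-84) = (2*0*(1/11))*(-84) = 0*(-84) = 0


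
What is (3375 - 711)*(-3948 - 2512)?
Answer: -17209440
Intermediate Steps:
(3375 - 711)*(-3948 - 2512) = 2664*(-6460) = -17209440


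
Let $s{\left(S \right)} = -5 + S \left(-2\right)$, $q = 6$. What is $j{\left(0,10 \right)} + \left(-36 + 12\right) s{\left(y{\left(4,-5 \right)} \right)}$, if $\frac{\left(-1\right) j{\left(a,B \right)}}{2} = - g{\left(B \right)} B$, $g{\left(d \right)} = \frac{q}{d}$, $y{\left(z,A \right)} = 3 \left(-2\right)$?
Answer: $-156$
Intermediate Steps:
$y{\left(z,A \right)} = -6$
$g{\left(d \right)} = \frac{6}{d}$
$s{\left(S \right)} = -5 - 2 S$
$j{\left(a,B \right)} = 12$ ($j{\left(a,B \right)} = - 2 - \frac{6}{B} B = \left(-2\right) \left(-6\right) = 12$)
$j{\left(0,10 \right)} + \left(-36 + 12\right) s{\left(y{\left(4,-5 \right)} \right)} = 12 + \left(-36 + 12\right) \left(-5 - -12\right) = 12 - 24 \left(-5 + 12\right) = 12 - 168 = -156$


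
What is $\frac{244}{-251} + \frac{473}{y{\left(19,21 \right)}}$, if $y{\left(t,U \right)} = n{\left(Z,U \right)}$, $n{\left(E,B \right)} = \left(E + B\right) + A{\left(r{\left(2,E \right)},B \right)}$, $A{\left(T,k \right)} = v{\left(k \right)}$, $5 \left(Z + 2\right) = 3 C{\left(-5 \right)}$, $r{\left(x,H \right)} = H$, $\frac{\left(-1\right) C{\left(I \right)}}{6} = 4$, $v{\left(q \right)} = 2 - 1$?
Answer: $\frac{586783}{7028} \approx 83.492$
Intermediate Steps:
$v{\left(q \right)} = 1$
$C{\left(I \right)} = -24$ ($C{\left(I \right)} = \left(-6\right) 4 = -24$)
$Z = - \frac{82}{5}$ ($Z = -2 + \frac{3 \left(-24\right)}{5} = -2 + \frac{1}{5} \left(-72\right) = -2 - \frac{72}{5} = - \frac{82}{5} \approx -16.4$)
$A{\left(T,k \right)} = 1$
$n{\left(E,B \right)} = 1 + B + E$ ($n{\left(E,B \right)} = \left(E + B\right) + 1 = \left(B + E\right) + 1 = 1 + B + E$)
$y{\left(t,U \right)} = - \frac{77}{5} + U$ ($y{\left(t,U \right)} = 1 + U - \frac{82}{5} = - \frac{77}{5} + U$)
$\frac{244}{-251} + \frac{473}{y{\left(19,21 \right)}} = \frac{244}{-251} + \frac{473}{- \frac{77}{5} + 21} = 244 \left(- \frac{1}{251}\right) + \frac{473}{\frac{28}{5}} = - \frac{244}{251} + 473 \cdot \frac{5}{28} = - \frac{244}{251} + \frac{2365}{28} = \frac{586783}{7028}$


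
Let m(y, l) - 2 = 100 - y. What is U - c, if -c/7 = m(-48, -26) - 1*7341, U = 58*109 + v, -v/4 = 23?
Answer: -44107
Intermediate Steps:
v = -92 (v = -4*23 = -92)
m(y, l) = 102 - y (m(y, l) = 2 + (100 - y) = 102 - y)
U = 6230 (U = 58*109 - 92 = 6322 - 92 = 6230)
c = 50337 (c = -7*((102 - 1*(-48)) - 1*7341) = -7*((102 + 48) - 7341) = -7*(150 - 7341) = -7*(-7191) = 50337)
U - c = 6230 - 1*50337 = 6230 - 50337 = -44107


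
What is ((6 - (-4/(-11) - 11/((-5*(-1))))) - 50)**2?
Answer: 5377761/3025 ≈ 1777.8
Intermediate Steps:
((6 - (-4/(-11) - 11/((-5*(-1))))) - 50)**2 = ((6 - (-4*(-1/11) - 11/5)) - 50)**2 = ((6 - (4/11 - 11*1/5)) - 50)**2 = ((6 - (4/11 - 11/5)) - 50)**2 = ((6 - 1*(-101/55)) - 50)**2 = ((6 + 101/55) - 50)**2 = (431/55 - 50)**2 = (-2319/55)**2 = 5377761/3025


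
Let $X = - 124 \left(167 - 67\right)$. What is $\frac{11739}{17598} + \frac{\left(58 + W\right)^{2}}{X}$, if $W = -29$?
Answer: $\frac{3113421}{5195600} \approx 0.59924$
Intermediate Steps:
$X = -12400$ ($X = - 124 \left(167 - 67\right) = \left(-124\right) 100 = -12400$)
$\frac{11739}{17598} + \frac{\left(58 + W\right)^{2}}{X} = \frac{11739}{17598} + \frac{\left(58 - 29\right)^{2}}{-12400} = 11739 \cdot \frac{1}{17598} + 29^{2} \left(- \frac{1}{12400}\right) = \frac{559}{838} + 841 \left(- \frac{1}{12400}\right) = \frac{559}{838} - \frac{841}{12400} = \frac{3113421}{5195600}$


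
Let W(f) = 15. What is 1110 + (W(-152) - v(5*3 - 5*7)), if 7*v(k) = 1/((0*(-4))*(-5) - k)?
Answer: 157499/140 ≈ 1125.0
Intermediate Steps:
v(k) = -1/(7*k) (v(k) = 1/(7*((0*(-4))*(-5) - k)) = 1/(7*(0*(-5) - k)) = 1/(7*(0 - k)) = 1/(7*((-k))) = (-1/k)/7 = -1/(7*k))
1110 + (W(-152) - v(5*3 - 5*7)) = 1110 + (15 - (-1)/(7*(5*3 - 5*7))) = 1110 + (15 - (-1)/(7*(15 - 35))) = 1110 + (15 - (-1)/(7*(-20))) = 1110 + (15 - (-1)*(-1)/(7*20)) = 1110 + (15 - 1*1/140) = 1110 + (15 - 1/140) = 1110 + 2099/140 = 157499/140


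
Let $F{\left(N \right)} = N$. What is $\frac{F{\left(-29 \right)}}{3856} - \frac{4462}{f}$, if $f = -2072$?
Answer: $\frac{2143173}{998704} \approx 2.146$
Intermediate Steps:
$\frac{F{\left(-29 \right)}}{3856} - \frac{4462}{f} = - \frac{29}{3856} - \frac{4462}{-2072} = \left(-29\right) \frac{1}{3856} - - \frac{2231}{1036} = - \frac{29}{3856} + \frac{2231}{1036} = \frac{2143173}{998704}$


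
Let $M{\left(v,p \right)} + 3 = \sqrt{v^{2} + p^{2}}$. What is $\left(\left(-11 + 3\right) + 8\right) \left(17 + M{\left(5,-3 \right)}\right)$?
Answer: $0$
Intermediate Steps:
$M{\left(v,p \right)} = -3 + \sqrt{p^{2} + v^{2}}$ ($M{\left(v,p \right)} = -3 + \sqrt{v^{2} + p^{2}} = -3 + \sqrt{p^{2} + v^{2}}$)
$\left(\left(-11 + 3\right) + 8\right) \left(17 + M{\left(5,-3 \right)}\right) = \left(\left(-11 + 3\right) + 8\right) \left(17 - \left(3 - \sqrt{\left(-3\right)^{2} + 5^{2}}\right)\right) = \left(-8 + 8\right) \left(17 - \left(3 - \sqrt{9 + 25}\right)\right) = 0 \left(17 - \left(3 - \sqrt{34}\right)\right) = 0 \left(14 + \sqrt{34}\right) = 0$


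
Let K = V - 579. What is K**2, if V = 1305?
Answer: 527076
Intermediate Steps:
K = 726 (K = 1305 - 579 = 726)
K**2 = 726**2 = 527076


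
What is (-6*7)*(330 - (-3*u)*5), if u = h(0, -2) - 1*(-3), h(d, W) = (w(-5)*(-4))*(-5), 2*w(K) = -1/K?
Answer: -17010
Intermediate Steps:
w(K) = -1/(2*K) (w(K) = (-1/K)/2 = -1/(2*K))
h(d, W) = 2 (h(d, W) = (-½/(-5)*(-4))*(-5) = (-½*(-⅕)*(-4))*(-5) = ((⅒)*(-4))*(-5) = -⅖*(-5) = 2)
u = 5 (u = 2 - 1*(-3) = 2 + 3 = 5)
(-6*7)*(330 - (-3*u)*5) = (-6*7)*(330 - (-3*5)*5) = -42*(330 - (-15)*5) = -42*(330 - 1*(-75)) = -42*(330 + 75) = -42*405 = -17010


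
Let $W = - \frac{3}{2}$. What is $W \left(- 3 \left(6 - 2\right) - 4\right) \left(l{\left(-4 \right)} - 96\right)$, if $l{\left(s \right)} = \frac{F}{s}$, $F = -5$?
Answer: $-2274$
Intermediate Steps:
$W = - \frac{3}{2}$ ($W = \left(-3\right) \frac{1}{2} = - \frac{3}{2} \approx -1.5$)
$l{\left(s \right)} = - \frac{5}{s}$
$W \left(- 3 \left(6 - 2\right) - 4\right) \left(l{\left(-4 \right)} - 96\right) = - \frac{3 \left(- 3 \left(6 - 2\right) - 4\right)}{2} \left(- \frac{5}{-4} - 96\right) = - \frac{3 \left(\left(-3\right) 4 - 4\right)}{2} \left(\left(-5\right) \left(- \frac{1}{4}\right) - 96\right) = - \frac{3 \left(-12 - 4\right)}{2} \left(\frac{5}{4} - 96\right) = \left(- \frac{3}{2}\right) \left(-16\right) \left(- \frac{379}{4}\right) = 24 \left(- \frac{379}{4}\right) = -2274$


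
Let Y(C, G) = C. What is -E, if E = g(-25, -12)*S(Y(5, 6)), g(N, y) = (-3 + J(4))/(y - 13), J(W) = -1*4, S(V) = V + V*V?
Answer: -42/5 ≈ -8.4000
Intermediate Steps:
S(V) = V + V²
J(W) = -4
g(N, y) = -7/(-13 + y) (g(N, y) = (-3 - 4)/(y - 13) = -7/(-13 + y))
E = 42/5 (E = (-7/(-13 - 12))*(5*(1 + 5)) = (-7/(-25))*(5*6) = -7*(-1/25)*30 = (7/25)*30 = 42/5 ≈ 8.4000)
-E = -1*42/5 = -42/5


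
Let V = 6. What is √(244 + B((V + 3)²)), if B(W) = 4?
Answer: 2*√62 ≈ 15.748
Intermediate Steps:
√(244 + B((V + 3)²)) = √(244 + 4) = √248 = 2*√62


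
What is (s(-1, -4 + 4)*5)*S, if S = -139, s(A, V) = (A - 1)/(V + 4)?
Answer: 695/2 ≈ 347.50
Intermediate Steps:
s(A, V) = (-1 + A)/(4 + V)
(s(-1, -4 + 4)*5)*S = (((-1 - 1)/(4 + (-4 + 4)))*5)*(-139) = ((-2/(4 + 0))*5)*(-139) = ((-2/4)*5)*(-139) = (((¼)*(-2))*5)*(-139) = -½*5*(-139) = -5/2*(-139) = 695/2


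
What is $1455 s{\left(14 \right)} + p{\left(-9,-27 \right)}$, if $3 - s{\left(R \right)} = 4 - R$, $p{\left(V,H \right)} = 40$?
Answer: $18955$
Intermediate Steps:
$s{\left(R \right)} = -1 + R$ ($s{\left(R \right)} = 3 - \left(4 - R\right) = 3 + \left(-4 + R\right) = -1 + R$)
$1455 s{\left(14 \right)} + p{\left(-9,-27 \right)} = 1455 \left(-1 + 14\right) + 40 = 1455 \cdot 13 + 40 = 18915 + 40 = 18955$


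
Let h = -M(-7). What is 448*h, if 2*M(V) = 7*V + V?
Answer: 12544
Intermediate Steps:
M(V) = 4*V (M(V) = (7*V + V)/2 = (8*V)/2 = 4*V)
h = 28 (h = -4*(-7) = -1*(-28) = 28)
448*h = 448*28 = 12544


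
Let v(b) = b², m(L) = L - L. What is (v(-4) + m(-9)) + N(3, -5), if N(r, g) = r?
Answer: 19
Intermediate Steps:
m(L) = 0
(v(-4) + m(-9)) + N(3, -5) = ((-4)² + 0) + 3 = (16 + 0) + 3 = 16 + 3 = 19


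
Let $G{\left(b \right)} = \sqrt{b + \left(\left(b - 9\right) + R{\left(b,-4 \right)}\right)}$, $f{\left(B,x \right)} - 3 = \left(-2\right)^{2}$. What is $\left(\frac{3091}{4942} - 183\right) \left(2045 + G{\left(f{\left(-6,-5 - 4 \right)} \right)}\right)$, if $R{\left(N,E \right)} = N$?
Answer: $- \frac{1843148275}{4942} - \frac{901295 \sqrt{3}}{2471} \approx -3.7359 \cdot 10^{5}$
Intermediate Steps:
$f{\left(B,x \right)} = 7$ ($f{\left(B,x \right)} = 3 + \left(-2\right)^{2} = 3 + 4 = 7$)
$G{\left(b \right)} = \sqrt{-9 + 3 b}$ ($G{\left(b \right)} = \sqrt{b + \left(\left(b - 9\right) + b\right)} = \sqrt{b + \left(\left(-9 + b\right) + b\right)} = \sqrt{b + \left(-9 + 2 b\right)} = \sqrt{-9 + 3 b}$)
$\left(\frac{3091}{4942} - 183\right) \left(2045 + G{\left(f{\left(-6,-5 - 4 \right)} \right)}\right) = \left(\frac{3091}{4942} - 183\right) \left(2045 + \sqrt{-9 + 3 \cdot 7}\right) = \left(3091 \cdot \frac{1}{4942} - 183\right) \left(2045 + \sqrt{-9 + 21}\right) = \left(\frac{3091}{4942} - 183\right) \left(2045 + \sqrt{12}\right) = - \frac{901295 \left(2045 + 2 \sqrt{3}\right)}{4942} = - \frac{1843148275}{4942} - \frac{901295 \sqrt{3}}{2471}$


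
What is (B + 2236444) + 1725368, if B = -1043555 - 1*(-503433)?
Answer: 3421690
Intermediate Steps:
B = -540122 (B = -1043555 + 503433 = -540122)
(B + 2236444) + 1725368 = (-540122 + 2236444) + 1725368 = 1696322 + 1725368 = 3421690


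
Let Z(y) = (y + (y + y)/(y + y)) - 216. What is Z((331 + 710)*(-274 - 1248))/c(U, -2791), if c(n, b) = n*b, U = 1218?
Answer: 1584617/3399438 ≈ 0.46614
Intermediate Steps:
Z(y) = -215 + y (Z(y) = (y + (2*y)/((2*y))) - 216 = (y + (2*y)*(1/(2*y))) - 216 = (y + 1) - 216 = (1 + y) - 216 = -215 + y)
c(n, b) = b*n
Z((331 + 710)*(-274 - 1248))/c(U, -2791) = (-215 + (331 + 710)*(-274 - 1248))/((-2791*1218)) = (-215 + 1041*(-1522))/(-3399438) = (-215 - 1584402)*(-1/3399438) = -1584617*(-1/3399438) = 1584617/3399438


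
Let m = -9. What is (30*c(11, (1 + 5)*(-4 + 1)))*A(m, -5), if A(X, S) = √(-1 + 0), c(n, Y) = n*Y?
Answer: -5940*I ≈ -5940.0*I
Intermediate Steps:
c(n, Y) = Y*n
A(X, S) = I (A(X, S) = √(-1) = I)
(30*c(11, (1 + 5)*(-4 + 1)))*A(m, -5) = (30*(((1 + 5)*(-4 + 1))*11))*I = (30*((6*(-3))*11))*I = (30*(-18*11))*I = (30*(-198))*I = -5940*I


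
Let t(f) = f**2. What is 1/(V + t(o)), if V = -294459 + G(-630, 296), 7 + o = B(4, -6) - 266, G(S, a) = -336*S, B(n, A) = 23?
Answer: -1/20279 ≈ -4.9312e-5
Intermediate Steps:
o = -250 (o = -7 + (23 - 266) = -7 - 243 = -250)
V = -82779 (V = -294459 - 336*(-630) = -294459 + 211680 = -82779)
1/(V + t(o)) = 1/(-82779 + (-250)**2) = 1/(-82779 + 62500) = 1/(-20279) = -1/20279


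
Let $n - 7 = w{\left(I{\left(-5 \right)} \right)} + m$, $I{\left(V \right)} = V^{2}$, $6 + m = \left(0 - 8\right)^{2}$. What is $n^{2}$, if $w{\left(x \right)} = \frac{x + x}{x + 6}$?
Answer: $\frac{4264225}{961} \approx 4437.3$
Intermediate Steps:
$m = 58$ ($m = -6 + \left(0 - 8\right)^{2} = -6 + \left(-8\right)^{2} = -6 + 64 = 58$)
$w{\left(x \right)} = \frac{2 x}{6 + x}$
$n = \frac{2065}{31}$ ($n = 7 + \left(\frac{2 \left(-5\right)^{2}}{6 + \left(-5\right)^{2}} + 58\right) = 7 + \left(2 \cdot 25 \frac{1}{6 + 25} + 58\right) = 7 + \left(2 \cdot 25 \cdot \frac{1}{31} + 58\right) = 7 + \left(\frac{50}{31} + 58\right) = 7 + \frac{1848}{31} = \frac{2065}{31} \approx 66.613$)
$n^{2} = \left(\frac{2065}{31}\right)^{2} = \frac{4264225}{961}$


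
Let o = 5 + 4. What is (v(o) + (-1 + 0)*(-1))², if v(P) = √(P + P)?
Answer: 19 + 6*√2 ≈ 27.485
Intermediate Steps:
o = 9
v(P) = √2*√P (v(P) = √(2*P) = √2*√P)
(v(o) + (-1 + 0)*(-1))² = (√2*√9 + (-1 + 0)*(-1))² = (√2*3 - 1*(-1))² = (3*√2 + 1)² = (1 + 3*√2)²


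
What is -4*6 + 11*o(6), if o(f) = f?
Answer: 42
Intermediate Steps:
-4*6 + 11*o(6) = -4*6 + 11*6 = -24 + 66 = 42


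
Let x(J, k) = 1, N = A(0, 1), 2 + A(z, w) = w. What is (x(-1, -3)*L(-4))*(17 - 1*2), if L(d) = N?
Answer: -15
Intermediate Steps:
A(z, w) = -2 + w
N = -1 (N = -2 + 1 = -1)
L(d) = -1
(x(-1, -3)*L(-4))*(17 - 1*2) = (1*(-1))*(17 - 1*2) = -(17 - 2) = -1*15 = -15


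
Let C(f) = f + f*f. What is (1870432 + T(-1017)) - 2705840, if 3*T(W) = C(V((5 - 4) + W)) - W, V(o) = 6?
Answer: -835055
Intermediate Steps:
C(f) = f + f**2
T(W) = 14 - W/3 (T(W) = (6*(1 + 6) - W)/3 = (6*7 - W)/3 = (42 - W)/3 = 14 - W/3)
(1870432 + T(-1017)) - 2705840 = (1870432 + (14 - 1/3*(-1017))) - 2705840 = (1870432 + (14 + 339)) - 2705840 = (1870432 + 353) - 2705840 = 1870785 - 2705840 = -835055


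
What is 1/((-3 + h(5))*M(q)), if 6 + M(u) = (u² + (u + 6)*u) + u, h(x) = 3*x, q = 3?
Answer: 1/396 ≈ 0.0025253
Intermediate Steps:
M(u) = -6 + u + u² + u*(6 + u) (M(u) = -6 + ((u² + (u + 6)*u) + u) = -6 + ((u² + (6 + u)*u) + u) = -6 + ((u² + u*(6 + u)) + u) = -6 + (u + u² + u*(6 + u)) = -6 + u + u² + u*(6 + u))
1/((-3 + h(5))*M(q)) = 1/((-3 + 3*5)*(-6 + 2*3² + 7*3)) = 1/((-3 + 15)*(-6 + 2*9 + 21)) = 1/(12*(-6 + 18 + 21)) = 1/(12*33) = 1/396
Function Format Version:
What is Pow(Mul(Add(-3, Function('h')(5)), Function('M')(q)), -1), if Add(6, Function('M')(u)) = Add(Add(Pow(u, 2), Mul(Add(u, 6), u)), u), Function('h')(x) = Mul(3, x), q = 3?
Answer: Rational(1, 396) ≈ 0.0025253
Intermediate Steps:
Function('M')(u) = Add(-6, u, Pow(u, 2), Mul(u, Add(6, u))) (Function('M')(u) = Add(-6, Add(Add(Pow(u, 2), Mul(Add(u, 6), u)), u)) = Add(-6, Add(Add(Pow(u, 2), Mul(Add(6, u), u)), u)) = Add(-6, Add(Add(Pow(u, 2), Mul(u, Add(6, u))), u)) = Add(-6, Add(u, Pow(u, 2), Mul(u, Add(6, u)))) = Add(-6, u, Pow(u, 2), Mul(u, Add(6, u))))
Pow(Mul(Add(-3, Function('h')(5)), Function('M')(q)), -1) = Pow(Mul(Add(-3, Mul(3, 5)), Add(-6, Mul(2, Pow(3, 2)), Mul(7, 3))), -1) = Pow(Mul(Add(-3, 15), Add(-6, Mul(2, 9), 21)), -1) = Pow(Mul(12, Add(-6, 18, 21)), -1) = Pow(Mul(12, 33), -1) = Pow(396, -1) = Rational(1, 396)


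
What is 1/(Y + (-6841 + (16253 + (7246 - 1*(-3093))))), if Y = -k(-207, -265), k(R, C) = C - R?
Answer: 1/19809 ≈ 5.0482e-5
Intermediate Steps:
Y = 58 (Y = -(-265 - 1*(-207)) = -(-265 + 207) = -1*(-58) = 58)
1/(Y + (-6841 + (16253 + (7246 - 1*(-3093))))) = 1/(58 + (-6841 + (16253 + (7246 - 1*(-3093))))) = 1/(58 + (-6841 + (16253 + (7246 + 3093)))) = 1/(58 + (-6841 + (16253 + 10339))) = 1/(58 + (-6841 + 26592)) = 1/(58 + 19751) = 1/19809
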